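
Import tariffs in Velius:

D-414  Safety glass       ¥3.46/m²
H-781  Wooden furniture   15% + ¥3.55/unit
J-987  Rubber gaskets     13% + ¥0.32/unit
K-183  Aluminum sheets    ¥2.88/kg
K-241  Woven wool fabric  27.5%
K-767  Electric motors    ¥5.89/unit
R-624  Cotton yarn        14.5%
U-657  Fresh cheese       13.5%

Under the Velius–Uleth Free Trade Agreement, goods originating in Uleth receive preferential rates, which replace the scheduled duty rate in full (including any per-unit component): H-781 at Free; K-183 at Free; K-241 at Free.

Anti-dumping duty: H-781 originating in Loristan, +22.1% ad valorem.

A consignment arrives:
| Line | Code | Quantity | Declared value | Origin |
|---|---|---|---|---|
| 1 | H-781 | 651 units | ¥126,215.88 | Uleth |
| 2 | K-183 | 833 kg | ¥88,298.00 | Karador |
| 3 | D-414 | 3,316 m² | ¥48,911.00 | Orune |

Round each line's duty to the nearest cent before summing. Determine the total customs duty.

¥13,872.40

Line 1 (H-781, Uleth, 651 units, ¥126,215.88):
Base rate for H-781 is 15% + ¥3.55/unit.
Origin Uleth qualifies under the Velius–Uleth agreement and H-781 is covered: preferential rate Free applies instead.
The additional-duty order on H-781 targets Loristan, not Uleth; it does not apply.
Duty = ¥126,215.88 × 0% = ¥0.00.
Line 2 (K-183, Karador, 833 kg, ¥88,298.00):
Base rate for K-183 is ¥2.88/kg.
K-183 has an FTA preferential rate, but origin Karador is not Uleth; base rate stands.
Duty = 833 × ¥2.88 = ¥2,399.04.
Line 3 (D-414, Orune, 3,316 m², ¥48,911.00):
Base rate for D-414 is ¥3.46/m².
Duty = 3,316 × ¥3.46 = ¥11,473.36.
Total = ¥0.00 + ¥2,399.04 + ¥11,473.36 = ¥13,872.40.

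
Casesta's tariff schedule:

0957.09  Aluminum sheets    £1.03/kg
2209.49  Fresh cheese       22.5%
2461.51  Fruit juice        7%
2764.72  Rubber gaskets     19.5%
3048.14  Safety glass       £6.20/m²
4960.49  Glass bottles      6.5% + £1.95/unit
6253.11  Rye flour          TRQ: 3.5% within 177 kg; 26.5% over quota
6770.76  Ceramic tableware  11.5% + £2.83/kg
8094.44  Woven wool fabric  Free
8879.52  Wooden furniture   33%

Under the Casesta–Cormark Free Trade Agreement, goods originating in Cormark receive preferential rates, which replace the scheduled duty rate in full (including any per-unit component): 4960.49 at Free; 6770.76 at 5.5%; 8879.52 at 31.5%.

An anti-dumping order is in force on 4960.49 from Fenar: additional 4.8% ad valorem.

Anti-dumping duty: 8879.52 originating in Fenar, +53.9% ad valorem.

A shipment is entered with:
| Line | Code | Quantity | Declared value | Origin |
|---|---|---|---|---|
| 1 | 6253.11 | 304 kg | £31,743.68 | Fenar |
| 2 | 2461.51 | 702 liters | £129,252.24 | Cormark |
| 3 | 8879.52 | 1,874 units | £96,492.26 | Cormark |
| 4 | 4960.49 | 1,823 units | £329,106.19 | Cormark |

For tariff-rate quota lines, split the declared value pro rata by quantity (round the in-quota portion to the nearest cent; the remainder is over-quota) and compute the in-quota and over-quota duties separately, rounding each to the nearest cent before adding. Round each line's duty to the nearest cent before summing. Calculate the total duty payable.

£43,603.86

Line 1 (6253.11, Fenar, 304 kg, £31,743.68):
Code 6253.11 is under a tariff-rate quota (threshold 177 kg). In-quota: 177 kg at 3.5%; over-quota: 127 kg at 26.5%.
Pro-rata value split: in-quota = £31,743.68 × 177/304 = £18,482.34; over-quota = £31,743.68 − £18,482.34 = £13,261.34.
In-quota duty = £18,482.34 × 3.5% = £646.88. Over-quota duty = £13,261.34 × 26.5% = £3,514.26.
Line duty = £646.88 + £3,514.26 = £4,161.14.
Line 2 (2461.51, Cormark, 702 liters, £129,252.24):
Base rate for 2461.51 is 7%.
Origin Cormark is the FTA partner but 2461.51 is not on the preference list; base rate stands.
Duty = £129,252.24 × 7% = £9,047.66.
Line 3 (8879.52, Cormark, 1,874 units, £96,492.26):
Base rate for 8879.52 is 33%.
Origin Cormark qualifies under the Casesta–Cormark agreement and 8879.52 is covered: preferential rate 31.5% applies instead.
The additional-duty order on 8879.52 targets Fenar, not Cormark; it does not apply.
Duty = £96,492.26 × 31.5% = £30,395.06.
Line 4 (4960.49, Cormark, 1,823 units, £329,106.19):
Base rate for 4960.49 is 6.5% + £1.95/unit.
Origin Cormark qualifies under the Casesta–Cormark agreement and 4960.49 is covered: preferential rate Free applies instead.
The additional-duty order on 4960.49 targets Fenar, not Cormark; it does not apply.
Duty = £329,106.19 × 0% = £0.00.
Total = £4,161.14 + £9,047.66 + £30,395.06 + £0.00 = £43,603.86.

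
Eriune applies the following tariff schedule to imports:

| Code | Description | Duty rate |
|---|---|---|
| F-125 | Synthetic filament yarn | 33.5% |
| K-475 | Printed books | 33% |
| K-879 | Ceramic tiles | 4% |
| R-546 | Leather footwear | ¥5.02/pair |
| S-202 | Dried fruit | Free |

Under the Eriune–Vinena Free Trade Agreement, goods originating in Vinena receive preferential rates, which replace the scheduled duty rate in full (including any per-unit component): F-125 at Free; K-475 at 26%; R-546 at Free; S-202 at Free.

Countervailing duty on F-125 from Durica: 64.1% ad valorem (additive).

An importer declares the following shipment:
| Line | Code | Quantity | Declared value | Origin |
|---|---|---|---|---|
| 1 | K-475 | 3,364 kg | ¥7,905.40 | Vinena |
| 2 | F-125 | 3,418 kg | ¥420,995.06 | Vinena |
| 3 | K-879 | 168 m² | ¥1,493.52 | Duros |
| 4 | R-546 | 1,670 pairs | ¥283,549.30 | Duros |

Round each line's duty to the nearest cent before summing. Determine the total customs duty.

¥10,498.54

Line 1 (K-475, Vinena, 3,364 kg, ¥7,905.40):
Base rate for K-475 is 33%.
Origin Vinena qualifies under the Eriune–Vinena agreement and K-475 is covered: preferential rate 26% applies instead.
Duty = ¥7,905.40 × 26% = ¥2,055.40.
Line 2 (F-125, Vinena, 3,418 kg, ¥420,995.06):
Base rate for F-125 is 33.5%.
Origin Vinena qualifies under the Eriune–Vinena agreement and F-125 is covered: preferential rate Free applies instead.
The additional-duty order on F-125 targets Durica, not Vinena; it does not apply.
Duty = ¥420,995.06 × 0% = ¥0.00.
Line 3 (K-879, Duros, 168 m², ¥1,493.52):
Base rate for K-879 is 4%.
Duty = ¥1,493.52 × 4% = ¥59.74.
Line 4 (R-546, Duros, 1,670 pairs, ¥283,549.30):
Base rate for R-546 is ¥5.02/pair.
R-546 has an FTA preferential rate, but origin Duros is not Vinena; base rate stands.
Duty = 1,670 × ¥5.02 = ¥8,383.40.
Total = ¥2,055.40 + ¥0.00 + ¥59.74 + ¥8,383.40 = ¥10,498.54.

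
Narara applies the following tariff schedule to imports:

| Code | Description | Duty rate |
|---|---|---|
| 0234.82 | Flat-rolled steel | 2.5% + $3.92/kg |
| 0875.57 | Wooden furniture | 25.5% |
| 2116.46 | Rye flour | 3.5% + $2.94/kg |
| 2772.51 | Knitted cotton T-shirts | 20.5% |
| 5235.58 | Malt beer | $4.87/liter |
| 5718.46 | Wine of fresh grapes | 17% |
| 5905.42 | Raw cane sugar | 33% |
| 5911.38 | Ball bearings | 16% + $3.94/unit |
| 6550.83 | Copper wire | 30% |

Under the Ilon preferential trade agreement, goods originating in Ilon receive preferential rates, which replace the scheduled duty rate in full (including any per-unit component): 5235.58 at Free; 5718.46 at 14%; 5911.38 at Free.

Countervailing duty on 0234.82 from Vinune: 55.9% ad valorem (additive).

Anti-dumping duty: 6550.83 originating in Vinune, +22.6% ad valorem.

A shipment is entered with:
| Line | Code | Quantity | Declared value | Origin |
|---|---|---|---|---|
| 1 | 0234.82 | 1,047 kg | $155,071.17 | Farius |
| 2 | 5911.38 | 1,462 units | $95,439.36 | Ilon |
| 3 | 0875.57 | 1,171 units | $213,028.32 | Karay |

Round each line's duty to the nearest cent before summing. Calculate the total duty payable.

$62,303.24

Line 1 (0234.82, Farius, 1,047 kg, $155,071.17):
Base rate for 0234.82 is 2.5% + $3.92/kg.
The additional-duty order on 0234.82 targets Vinune, not Farius; it does not apply.
Duty = $155,071.17 × 2.5% + 1,047 × $3.92 = $7,981.02.
Line 2 (5911.38, Ilon, 1,462 units, $95,439.36):
Base rate for 5911.38 is 16% + $3.94/unit.
Origin Ilon qualifies under the Narara–Ilon agreement and 5911.38 is covered: preferential rate Free applies instead.
Duty = $95,439.36 × 0% = $0.00.
Line 3 (0875.57, Karay, 1,171 units, $213,028.32):
Base rate for 0875.57 is 25.5%.
Duty = $213,028.32 × 25.5% = $54,322.22.
Total = $7,981.02 + $0.00 + $54,322.22 = $62,303.24.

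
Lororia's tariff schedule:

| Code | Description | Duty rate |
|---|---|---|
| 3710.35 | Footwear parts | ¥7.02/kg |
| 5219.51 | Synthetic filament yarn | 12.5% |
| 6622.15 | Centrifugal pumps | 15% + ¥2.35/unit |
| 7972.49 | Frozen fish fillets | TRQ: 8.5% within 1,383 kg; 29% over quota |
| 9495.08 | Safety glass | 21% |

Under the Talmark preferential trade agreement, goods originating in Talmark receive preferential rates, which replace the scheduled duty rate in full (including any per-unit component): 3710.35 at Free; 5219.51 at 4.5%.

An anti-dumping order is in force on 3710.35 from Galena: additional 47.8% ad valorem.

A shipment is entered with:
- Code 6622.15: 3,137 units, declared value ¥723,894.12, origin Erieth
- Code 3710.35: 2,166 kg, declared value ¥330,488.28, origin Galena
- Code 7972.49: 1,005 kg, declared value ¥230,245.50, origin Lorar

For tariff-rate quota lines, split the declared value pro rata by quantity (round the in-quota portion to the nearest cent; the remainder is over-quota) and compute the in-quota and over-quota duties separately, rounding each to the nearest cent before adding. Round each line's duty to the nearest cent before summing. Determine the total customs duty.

Line 1 (6622.15, Erieth, 3,137 units, ¥723,894.12):
Base rate for 6622.15 is 15% + ¥2.35/unit.
Duty = ¥723,894.12 × 15% + 3,137 × ¥2.35 = ¥115,956.07.
Line 2 (3710.35, Galena, 2,166 kg, ¥330,488.28):
Base rate for 3710.35 is ¥7.02/kg.
3710.35 has an FTA preferential rate, but origin Galena is not Talmark; base rate stands.
Additional duty on 3710.35 from Galena: +47.8% ad valorem. Applied ad valorem rate = 47.8%.
Duty = ¥330,488.28 × 47.8% + 2,166 × ¥7.02 = ¥173,178.72.
Line 3 (7972.49, Lorar, 1,005 kg, ¥230,245.50):
Code 7972.49 is under a tariff-rate quota (threshold 1,383 kg). Quantity 1,005 kg is within the quota, so the in-quota rate 8.5% applies to the full value.
Duty = ¥230,245.50 × 8.5% = ¥19,570.87.
Total = ¥115,956.07 + ¥173,178.72 + ¥19,570.87 = ¥308,705.66.

¥308,705.66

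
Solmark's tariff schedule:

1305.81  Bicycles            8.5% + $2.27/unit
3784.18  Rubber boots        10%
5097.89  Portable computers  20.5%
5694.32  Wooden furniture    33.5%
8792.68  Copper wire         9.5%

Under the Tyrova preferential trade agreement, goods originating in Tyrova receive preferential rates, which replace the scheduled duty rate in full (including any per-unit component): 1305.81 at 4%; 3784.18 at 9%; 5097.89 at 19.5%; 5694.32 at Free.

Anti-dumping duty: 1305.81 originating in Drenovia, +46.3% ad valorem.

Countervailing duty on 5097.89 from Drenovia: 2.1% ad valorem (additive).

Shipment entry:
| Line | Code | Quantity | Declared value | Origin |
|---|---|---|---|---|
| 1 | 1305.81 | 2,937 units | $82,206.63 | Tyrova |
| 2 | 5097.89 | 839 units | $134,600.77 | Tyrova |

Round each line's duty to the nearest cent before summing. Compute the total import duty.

$29,535.42

Line 1 (1305.81, Tyrova, 2,937 units, $82,206.63):
Base rate for 1305.81 is 8.5% + $2.27/unit.
Origin Tyrova qualifies under the Solmark–Tyrova agreement and 1305.81 is covered: preferential rate 4% applies instead.
The additional-duty order on 1305.81 targets Drenovia, not Tyrova; it does not apply.
Duty = $82,206.63 × 4% = $3,288.27.
Line 2 (5097.89, Tyrova, 839 units, $134,600.77):
Base rate for 5097.89 is 20.5%.
Origin Tyrova qualifies under the Solmark–Tyrova agreement and 5097.89 is covered: preferential rate 19.5% applies instead.
The additional-duty order on 5097.89 targets Drenovia, not Tyrova; it does not apply.
Duty = $134,600.77 × 19.5% = $26,247.15.
Total = $3,288.27 + $26,247.15 = $29,535.42.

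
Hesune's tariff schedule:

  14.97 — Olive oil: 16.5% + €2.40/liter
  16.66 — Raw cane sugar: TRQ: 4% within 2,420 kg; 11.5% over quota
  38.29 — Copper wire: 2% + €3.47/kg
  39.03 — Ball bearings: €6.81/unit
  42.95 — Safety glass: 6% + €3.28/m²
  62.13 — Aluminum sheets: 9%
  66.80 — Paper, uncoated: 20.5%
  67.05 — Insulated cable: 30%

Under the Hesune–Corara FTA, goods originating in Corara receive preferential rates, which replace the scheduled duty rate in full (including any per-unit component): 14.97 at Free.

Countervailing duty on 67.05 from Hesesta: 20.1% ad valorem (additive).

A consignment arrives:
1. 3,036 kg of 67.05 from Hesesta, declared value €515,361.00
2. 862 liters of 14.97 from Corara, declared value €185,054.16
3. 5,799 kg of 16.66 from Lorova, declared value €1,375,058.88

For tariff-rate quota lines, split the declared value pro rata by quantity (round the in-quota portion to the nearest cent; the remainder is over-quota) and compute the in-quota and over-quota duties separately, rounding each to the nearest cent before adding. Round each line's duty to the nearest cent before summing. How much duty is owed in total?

€373,290.36

Line 1 (67.05, Hesesta, 3,036 kg, €515,361.00):
Base rate for 67.05 is 30%.
Additional duty on 67.05 from Hesesta: +20.1%. Applied ad valorem rate: 30% + 20.1% = 50.1%.
Duty = €515,361.00 × 50.1% = €258,195.86.
Line 2 (14.97, Corara, 862 liters, €185,054.16):
Base rate for 14.97 is 16.5% + €2.40/liter.
Origin Corara qualifies under the Hesune–Corara agreement and 14.97 is covered: preferential rate Free applies instead.
Duty = €185,054.16 × 0% = €0.00.
Line 3 (16.66, Lorova, 5,799 kg, €1,375,058.88):
Code 16.66 is under a tariff-rate quota (threshold 2,420 kg). In-quota: 2,420 kg at 4%; over-quota: 3,379 kg at 11.5%.
Pro-rata value split: in-quota = €1,375,058.88 × 2,420/5,799 = €573,830.40; over-quota = €1,375,058.88 − €573,830.40 = €801,228.48.
In-quota duty = €573,830.40 × 4% = €22,953.22. Over-quota duty = €801,228.48 × 11.5% = €92,141.28.
Line duty = €22,953.22 + €92,141.28 = €115,094.50.
Total = €258,195.86 + €0.00 + €115,094.50 = €373,290.36.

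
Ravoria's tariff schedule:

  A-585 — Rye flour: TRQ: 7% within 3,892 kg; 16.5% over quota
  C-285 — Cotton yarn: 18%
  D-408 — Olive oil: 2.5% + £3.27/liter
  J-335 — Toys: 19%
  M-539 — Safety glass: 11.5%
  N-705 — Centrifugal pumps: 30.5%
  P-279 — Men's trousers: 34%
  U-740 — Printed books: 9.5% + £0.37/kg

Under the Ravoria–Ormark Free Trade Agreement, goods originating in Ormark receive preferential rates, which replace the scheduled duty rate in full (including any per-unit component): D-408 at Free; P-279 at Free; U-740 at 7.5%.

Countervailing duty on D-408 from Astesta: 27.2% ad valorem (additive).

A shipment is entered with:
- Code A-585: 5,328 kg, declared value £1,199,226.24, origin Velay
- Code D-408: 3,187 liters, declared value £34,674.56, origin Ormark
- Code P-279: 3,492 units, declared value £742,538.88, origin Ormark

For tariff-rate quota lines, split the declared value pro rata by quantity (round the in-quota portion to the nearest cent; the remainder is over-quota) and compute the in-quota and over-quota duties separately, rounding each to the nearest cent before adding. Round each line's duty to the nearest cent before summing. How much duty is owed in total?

Line 1 (A-585, Velay, 5,328 kg, £1,199,226.24):
Code A-585 is under a tariff-rate quota (threshold 3,892 kg). In-quota: 3,892 kg at 7%; over-quota: 1,436 kg at 16.5%.
Pro-rata value split: in-quota = £1,199,226.24 × 3,892/5,328 = £876,011.36; over-quota = £1,199,226.24 − £876,011.36 = £323,214.88.
In-quota duty = £876,011.36 × 7% = £61,320.80. Over-quota duty = £323,214.88 × 16.5% = £53,330.46.
Line duty = £61,320.80 + £53,330.46 = £114,651.26.
Line 2 (D-408, Ormark, 3,187 liters, £34,674.56):
Base rate for D-408 is 2.5% + £3.27/liter.
Origin Ormark qualifies under the Ravoria–Ormark agreement and D-408 is covered: preferential rate Free applies instead.
The additional-duty order on D-408 targets Astesta, not Ormark; it does not apply.
Duty = £34,674.56 × 0% = £0.00.
Line 3 (P-279, Ormark, 3,492 units, £742,538.88):
Base rate for P-279 is 34%.
Origin Ormark qualifies under the Ravoria–Ormark agreement and P-279 is covered: preferential rate Free applies instead.
Duty = £742,538.88 × 0% = £0.00.
Total = £114,651.26 + £0.00 + £0.00 = £114,651.26.

£114,651.26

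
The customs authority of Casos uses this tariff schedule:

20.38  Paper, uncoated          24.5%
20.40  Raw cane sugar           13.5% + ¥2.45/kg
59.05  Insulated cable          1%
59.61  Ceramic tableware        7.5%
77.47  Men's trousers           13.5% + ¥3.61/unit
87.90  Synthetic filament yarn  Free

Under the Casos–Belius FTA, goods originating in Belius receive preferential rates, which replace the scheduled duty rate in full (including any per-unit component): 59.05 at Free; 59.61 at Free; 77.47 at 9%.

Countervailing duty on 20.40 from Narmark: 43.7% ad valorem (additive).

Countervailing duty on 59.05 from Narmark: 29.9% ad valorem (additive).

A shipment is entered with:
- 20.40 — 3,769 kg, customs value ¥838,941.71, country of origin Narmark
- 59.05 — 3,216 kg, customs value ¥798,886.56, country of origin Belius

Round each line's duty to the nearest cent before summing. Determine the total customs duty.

¥489,108.71

Line 1 (20.40, Narmark, 3,769 kg, ¥838,941.71):
Base rate for 20.40 is 13.5% + ¥2.45/kg.
Additional duty on 20.40 from Narmark: +43.7%. Applied ad valorem rate: 13.5% + 43.7% = 57.2%.
Duty = ¥838,941.71 × 57.2% + 3,769 × ¥2.45 = ¥489,108.71.
Line 2 (59.05, Belius, 3,216 kg, ¥798,886.56):
Base rate for 59.05 is 1%.
Origin Belius qualifies under the Casos–Belius agreement and 59.05 is covered: preferential rate Free applies instead.
The additional-duty order on 59.05 targets Narmark, not Belius; it does not apply.
Duty = ¥798,886.56 × 0% = ¥0.00.
Total = ¥489,108.71 + ¥0.00 = ¥489,108.71.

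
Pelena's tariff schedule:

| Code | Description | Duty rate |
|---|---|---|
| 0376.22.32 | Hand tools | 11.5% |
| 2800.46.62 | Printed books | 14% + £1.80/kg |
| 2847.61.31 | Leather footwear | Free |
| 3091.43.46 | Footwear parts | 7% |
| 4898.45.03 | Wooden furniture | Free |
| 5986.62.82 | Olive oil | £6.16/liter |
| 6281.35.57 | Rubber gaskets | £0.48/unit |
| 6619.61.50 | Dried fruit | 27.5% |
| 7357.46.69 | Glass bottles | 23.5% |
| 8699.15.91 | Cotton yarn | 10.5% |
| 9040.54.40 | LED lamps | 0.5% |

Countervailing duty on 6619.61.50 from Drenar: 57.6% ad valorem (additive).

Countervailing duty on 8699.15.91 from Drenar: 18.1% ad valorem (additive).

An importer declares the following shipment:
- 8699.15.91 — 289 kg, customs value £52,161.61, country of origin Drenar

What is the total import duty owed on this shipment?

£14,918.22

Line 1 (8699.15.91, Drenar, 289 kg, £52,161.61):
Base rate for 8699.15.91 is 10.5%.
Additional duty on 8699.15.91 from Drenar: +18.1%. Applied ad valorem rate: 10.5% + 18.1% = 28.6%.
Duty = £52,161.61 × 28.6% = £14,918.22.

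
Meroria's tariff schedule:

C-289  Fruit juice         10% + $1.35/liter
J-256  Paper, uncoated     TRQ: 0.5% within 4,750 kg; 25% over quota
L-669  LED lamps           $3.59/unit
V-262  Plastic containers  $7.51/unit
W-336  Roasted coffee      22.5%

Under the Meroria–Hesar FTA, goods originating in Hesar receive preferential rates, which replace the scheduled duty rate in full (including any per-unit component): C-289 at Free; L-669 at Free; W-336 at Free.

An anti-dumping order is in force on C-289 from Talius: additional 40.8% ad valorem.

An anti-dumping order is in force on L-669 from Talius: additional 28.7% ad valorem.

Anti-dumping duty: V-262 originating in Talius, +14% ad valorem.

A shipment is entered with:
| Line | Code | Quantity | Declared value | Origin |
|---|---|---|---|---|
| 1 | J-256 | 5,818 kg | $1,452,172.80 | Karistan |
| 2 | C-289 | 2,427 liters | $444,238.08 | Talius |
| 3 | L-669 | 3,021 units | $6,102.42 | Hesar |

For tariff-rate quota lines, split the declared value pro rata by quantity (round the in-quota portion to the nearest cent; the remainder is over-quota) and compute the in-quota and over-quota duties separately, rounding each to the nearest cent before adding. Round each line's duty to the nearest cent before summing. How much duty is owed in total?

Line 1 (J-256, Karistan, 5,818 kg, $1,452,172.80):
Code J-256 is under a tariff-rate quota (threshold 4,750 kg). In-quota: 4,750 kg at 0.5%; over-quota: 1,068 kg at 25%.
Pro-rata value split: in-quota = $1,452,172.80 × 4,750/5,818 = $1,185,600.00; over-quota = $1,452,172.80 − $1,185,600.00 = $266,572.80.
In-quota duty = $1,185,600.00 × 0.5% = $5,928.00. Over-quota duty = $266,572.80 × 25% = $66,643.20.
Line duty = $5,928.00 + $66,643.20 = $72,571.20.
Line 2 (C-289, Talius, 2,427 liters, $444,238.08):
Base rate for C-289 is 10% + $1.35/liter.
C-289 has an FTA preferential rate, but origin Talius is not Hesar; base rate stands.
Additional duty on C-289 from Talius: +40.8%. Applied ad valorem rate: 10% + 40.8% = 50.8%.
Duty = $444,238.08 × 50.8% + 2,427 × $1.35 = $228,949.39.
Line 3 (L-669, Hesar, 3,021 units, $6,102.42):
Base rate for L-669 is $3.59/unit.
Origin Hesar qualifies under the Meroria–Hesar agreement and L-669 is covered: preferential rate Free applies instead.
The additional-duty order on L-669 targets Talius, not Hesar; it does not apply.
Duty = $6,102.42 × 0% = $0.00.
Total = $72,571.20 + $228,949.39 + $0.00 = $301,520.59.

$301,520.59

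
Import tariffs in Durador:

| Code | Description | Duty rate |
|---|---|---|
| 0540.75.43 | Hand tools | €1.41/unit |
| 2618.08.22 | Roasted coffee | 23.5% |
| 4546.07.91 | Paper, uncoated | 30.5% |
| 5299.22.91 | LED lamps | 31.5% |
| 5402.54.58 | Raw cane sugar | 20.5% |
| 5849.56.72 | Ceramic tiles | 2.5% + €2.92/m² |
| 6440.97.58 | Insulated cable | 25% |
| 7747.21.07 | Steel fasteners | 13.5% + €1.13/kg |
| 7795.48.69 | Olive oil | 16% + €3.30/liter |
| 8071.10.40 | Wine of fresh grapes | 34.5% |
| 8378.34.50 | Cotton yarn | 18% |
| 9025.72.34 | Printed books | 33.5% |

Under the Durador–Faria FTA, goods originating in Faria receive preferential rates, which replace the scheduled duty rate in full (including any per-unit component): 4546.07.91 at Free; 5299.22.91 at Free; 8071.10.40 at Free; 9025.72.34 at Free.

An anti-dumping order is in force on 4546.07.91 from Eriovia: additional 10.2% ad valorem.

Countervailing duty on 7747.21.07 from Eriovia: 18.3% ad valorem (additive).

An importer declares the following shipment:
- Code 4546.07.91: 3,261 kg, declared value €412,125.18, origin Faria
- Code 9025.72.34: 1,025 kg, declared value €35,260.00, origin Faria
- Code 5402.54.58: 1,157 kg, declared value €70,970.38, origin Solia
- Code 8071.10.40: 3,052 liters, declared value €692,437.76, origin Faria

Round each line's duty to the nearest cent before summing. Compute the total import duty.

€14,548.93

Line 1 (4546.07.91, Faria, 3,261 kg, €412,125.18):
Base rate for 4546.07.91 is 30.5%.
Origin Faria qualifies under the Durador–Faria agreement and 4546.07.91 is covered: preferential rate Free applies instead.
The additional-duty order on 4546.07.91 targets Eriovia, not Faria; it does not apply.
Duty = €412,125.18 × 0% = €0.00.
Line 2 (9025.72.34, Faria, 1,025 kg, €35,260.00):
Base rate for 9025.72.34 is 33.5%.
Origin Faria qualifies under the Durador–Faria agreement and 9025.72.34 is covered: preferential rate Free applies instead.
Duty = €35,260.00 × 0% = €0.00.
Line 3 (5402.54.58, Solia, 1,157 kg, €70,970.38):
Base rate for 5402.54.58 is 20.5%.
Duty = €70,970.38 × 20.5% = €14,548.93.
Line 4 (8071.10.40, Faria, 3,052 liters, €692,437.76):
Base rate for 8071.10.40 is 34.5%.
Origin Faria qualifies under the Durador–Faria agreement and 8071.10.40 is covered: preferential rate Free applies instead.
Duty = €692,437.76 × 0% = €0.00.
Total = €0.00 + €0.00 + €14,548.93 + €0.00 = €14,548.93.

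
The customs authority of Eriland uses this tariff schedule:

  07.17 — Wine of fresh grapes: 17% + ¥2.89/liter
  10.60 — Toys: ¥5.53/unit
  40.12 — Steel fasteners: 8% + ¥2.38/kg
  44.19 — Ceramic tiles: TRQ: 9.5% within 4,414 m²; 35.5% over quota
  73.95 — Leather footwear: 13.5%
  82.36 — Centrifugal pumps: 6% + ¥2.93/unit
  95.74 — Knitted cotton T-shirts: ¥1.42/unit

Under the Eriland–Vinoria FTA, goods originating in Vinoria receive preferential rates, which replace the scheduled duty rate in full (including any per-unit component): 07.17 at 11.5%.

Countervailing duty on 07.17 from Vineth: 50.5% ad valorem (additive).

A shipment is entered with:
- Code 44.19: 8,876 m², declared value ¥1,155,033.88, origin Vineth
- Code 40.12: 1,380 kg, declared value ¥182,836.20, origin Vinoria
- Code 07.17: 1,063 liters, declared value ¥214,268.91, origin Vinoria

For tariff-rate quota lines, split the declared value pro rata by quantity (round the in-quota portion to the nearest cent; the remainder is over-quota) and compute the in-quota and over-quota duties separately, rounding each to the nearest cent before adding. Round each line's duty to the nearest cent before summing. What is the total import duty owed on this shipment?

Line 1 (44.19, Vineth, 8,876 m², ¥1,155,033.88):
Code 44.19 is under a tariff-rate quota (threshold 4,414 m²). In-quota: 4,414 m² at 9.5%; over-quota: 4,462 m² at 35.5%.
Pro-rata value split: in-quota = ¥1,155,033.88 × 4,414/8,876 = ¥574,393.82; over-quota = ¥1,155,033.88 − ¥574,393.82 = ¥580,640.06.
In-quota duty = ¥574,393.82 × 9.5% = ¥54,567.41. Over-quota duty = ¥580,640.06 × 35.5% = ¥206,127.22.
Line duty = ¥54,567.41 + ¥206,127.22 = ¥260,694.63.
Line 2 (40.12, Vinoria, 1,380 kg, ¥182,836.20):
Base rate for 40.12 is 8% + ¥2.38/kg.
Origin Vinoria is the FTA partner but 40.12 is not on the preference list; base rate stands.
Duty = ¥182,836.20 × 8% + 1,380 × ¥2.38 = ¥17,911.30.
Line 3 (07.17, Vinoria, 1,063 liters, ¥214,268.91):
Base rate for 07.17 is 17% + ¥2.89/liter.
Origin Vinoria qualifies under the Eriland–Vinoria agreement and 07.17 is covered: preferential rate 11.5% applies instead.
The additional-duty order on 07.17 targets Vineth, not Vinoria; it does not apply.
Duty = ¥214,268.91 × 11.5% = ¥24,640.92.
Total = ¥260,694.63 + ¥17,911.30 + ¥24,640.92 = ¥303,246.85.

¥303,246.85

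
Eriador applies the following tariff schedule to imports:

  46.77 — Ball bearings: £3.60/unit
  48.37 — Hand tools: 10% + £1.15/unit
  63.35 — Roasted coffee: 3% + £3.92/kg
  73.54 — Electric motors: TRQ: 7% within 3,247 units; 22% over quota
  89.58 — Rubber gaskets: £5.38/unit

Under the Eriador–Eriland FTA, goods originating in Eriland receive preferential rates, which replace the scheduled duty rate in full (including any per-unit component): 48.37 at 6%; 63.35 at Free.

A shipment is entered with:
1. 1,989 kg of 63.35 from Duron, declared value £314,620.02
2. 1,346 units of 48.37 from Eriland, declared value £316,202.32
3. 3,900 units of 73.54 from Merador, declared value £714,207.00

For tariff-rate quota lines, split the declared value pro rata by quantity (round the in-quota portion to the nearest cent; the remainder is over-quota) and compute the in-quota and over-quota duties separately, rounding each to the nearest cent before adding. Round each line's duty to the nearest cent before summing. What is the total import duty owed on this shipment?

Line 1 (63.35, Duron, 1,989 kg, £314,620.02):
Base rate for 63.35 is 3% + £3.92/kg.
63.35 has an FTA preferential rate, but origin Duron is not Eriland; base rate stands.
Duty = £314,620.02 × 3% + 1,989 × £3.92 = £17,235.48.
Line 2 (48.37, Eriland, 1,346 units, £316,202.32):
Base rate for 48.37 is 10% + £1.15/unit.
Origin Eriland qualifies under the Eriador–Eriland agreement and 48.37 is covered: preferential rate 6% applies instead.
Duty = £316,202.32 × 6% = £18,972.14.
Line 3 (73.54, Merador, 3,900 units, £714,207.00):
Code 73.54 is under a tariff-rate quota (threshold 3,247 units). In-quota: 3,247 units at 7%; over-quota: 653 units at 22%.
Pro-rata value split: in-quota = £714,207.00 × 3,247/3,900 = £594,623.11; over-quota = £714,207.00 − £594,623.11 = £119,583.89.
In-quota duty = £594,623.11 × 7% = £41,623.62. Over-quota duty = £119,583.89 × 22% = £26,308.46.
Line duty = £41,623.62 + £26,308.46 = £67,932.08.
Total = £17,235.48 + £18,972.14 + £67,932.08 = £104,139.70.

£104,139.70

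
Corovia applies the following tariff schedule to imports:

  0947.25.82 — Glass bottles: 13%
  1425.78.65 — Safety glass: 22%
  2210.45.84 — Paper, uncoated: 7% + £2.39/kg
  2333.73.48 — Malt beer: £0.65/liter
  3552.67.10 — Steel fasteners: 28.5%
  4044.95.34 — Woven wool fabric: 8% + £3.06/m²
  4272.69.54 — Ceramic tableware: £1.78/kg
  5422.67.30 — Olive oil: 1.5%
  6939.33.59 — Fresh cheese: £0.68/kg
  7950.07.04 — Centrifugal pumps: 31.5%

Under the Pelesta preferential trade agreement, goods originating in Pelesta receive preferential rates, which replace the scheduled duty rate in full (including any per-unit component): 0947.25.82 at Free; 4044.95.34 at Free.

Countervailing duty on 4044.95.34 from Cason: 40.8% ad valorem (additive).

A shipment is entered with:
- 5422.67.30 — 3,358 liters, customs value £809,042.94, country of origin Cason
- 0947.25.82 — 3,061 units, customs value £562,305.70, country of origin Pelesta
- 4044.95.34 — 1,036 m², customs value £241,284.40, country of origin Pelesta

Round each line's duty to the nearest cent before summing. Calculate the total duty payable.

£12,135.64

Line 1 (5422.67.30, Cason, 3,358 liters, £809,042.94):
Base rate for 5422.67.30 is 1.5%.
Duty = £809,042.94 × 1.5% = £12,135.64.
Line 2 (0947.25.82, Pelesta, 3,061 units, £562,305.70):
Base rate for 0947.25.82 is 13%.
Origin Pelesta qualifies under the Corovia–Pelesta agreement and 0947.25.82 is covered: preferential rate Free applies instead.
Duty = £562,305.70 × 0% = £0.00.
Line 3 (4044.95.34, Pelesta, 1,036 m², £241,284.40):
Base rate for 4044.95.34 is 8% + £3.06/m².
Origin Pelesta qualifies under the Corovia–Pelesta agreement and 4044.95.34 is covered: preferential rate Free applies instead.
The additional-duty order on 4044.95.34 targets Cason, not Pelesta; it does not apply.
Duty = £241,284.40 × 0% = £0.00.
Total = £12,135.64 + £0.00 + £0.00 = £12,135.64.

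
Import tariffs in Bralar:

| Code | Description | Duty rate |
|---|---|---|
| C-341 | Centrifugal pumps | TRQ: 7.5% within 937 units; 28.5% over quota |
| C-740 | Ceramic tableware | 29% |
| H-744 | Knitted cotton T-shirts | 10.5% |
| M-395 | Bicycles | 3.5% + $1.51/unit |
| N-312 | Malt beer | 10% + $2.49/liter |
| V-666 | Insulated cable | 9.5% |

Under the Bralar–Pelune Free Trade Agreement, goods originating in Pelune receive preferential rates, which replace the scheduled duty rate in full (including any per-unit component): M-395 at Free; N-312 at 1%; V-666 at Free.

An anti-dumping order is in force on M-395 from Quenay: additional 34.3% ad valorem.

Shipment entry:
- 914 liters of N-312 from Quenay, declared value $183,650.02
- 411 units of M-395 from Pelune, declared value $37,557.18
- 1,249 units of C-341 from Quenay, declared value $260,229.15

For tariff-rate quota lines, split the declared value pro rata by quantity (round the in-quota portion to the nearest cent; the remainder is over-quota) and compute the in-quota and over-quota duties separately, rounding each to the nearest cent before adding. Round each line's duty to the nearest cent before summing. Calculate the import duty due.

Line 1 (N-312, Quenay, 914 liters, $183,650.02):
Base rate for N-312 is 10% + $2.49/liter.
N-312 has an FTA preferential rate, but origin Quenay is not Pelune; base rate stands.
Duty = $183,650.02 × 10% + 914 × $2.49 = $20,640.86.
Line 2 (M-395, Pelune, 411 units, $37,557.18):
Base rate for M-395 is 3.5% + $1.51/unit.
Origin Pelune qualifies under the Bralar–Pelune agreement and M-395 is covered: preferential rate Free applies instead.
The additional-duty order on M-395 targets Quenay, not Pelune; it does not apply.
Duty = $37,557.18 × 0% = $0.00.
Line 3 (C-341, Quenay, 1,249 units, $260,229.15):
Code C-341 is under a tariff-rate quota (threshold 937 units). In-quota: 937 units at 7.5%; over-quota: 312 units at 28.5%.
Pro-rata value split: in-quota = $260,229.15 × 937/1,249 = $195,223.95; over-quota = $260,229.15 − $195,223.95 = $65,005.20.
In-quota duty = $195,223.95 × 7.5% = $14,641.80. Over-quota duty = $65,005.20 × 28.5% = $18,526.48.
Line duty = $14,641.80 + $18,526.48 = $33,168.28.
Total = $20,640.86 + $0.00 + $33,168.28 = $53,809.14.

$53,809.14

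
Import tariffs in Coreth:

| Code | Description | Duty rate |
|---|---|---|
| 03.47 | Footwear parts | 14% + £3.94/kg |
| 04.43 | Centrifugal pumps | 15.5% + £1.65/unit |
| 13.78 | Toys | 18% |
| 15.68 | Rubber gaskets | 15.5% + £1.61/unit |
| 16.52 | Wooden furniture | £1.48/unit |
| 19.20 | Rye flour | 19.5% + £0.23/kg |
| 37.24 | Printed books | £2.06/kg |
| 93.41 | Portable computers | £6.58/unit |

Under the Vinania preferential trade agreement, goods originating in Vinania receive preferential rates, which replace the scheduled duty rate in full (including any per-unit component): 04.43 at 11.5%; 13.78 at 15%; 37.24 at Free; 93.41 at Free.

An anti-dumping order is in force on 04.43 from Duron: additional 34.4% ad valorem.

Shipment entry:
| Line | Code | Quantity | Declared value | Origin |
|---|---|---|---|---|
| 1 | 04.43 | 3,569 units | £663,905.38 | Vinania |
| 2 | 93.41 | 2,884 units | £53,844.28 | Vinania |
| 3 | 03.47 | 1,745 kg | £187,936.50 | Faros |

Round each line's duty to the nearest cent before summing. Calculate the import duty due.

Line 1 (04.43, Vinania, 3,569 units, £663,905.38):
Base rate for 04.43 is 15.5% + £1.65/unit.
Origin Vinania qualifies under the Coreth–Vinania agreement and 04.43 is covered: preferential rate 11.5% applies instead.
The additional-duty order on 04.43 targets Duron, not Vinania; it does not apply.
Duty = £663,905.38 × 11.5% = £76,349.12.
Line 2 (93.41, Vinania, 2,884 units, £53,844.28):
Base rate for 93.41 is £6.58/unit.
Origin Vinania qualifies under the Coreth–Vinania agreement and 93.41 is covered: preferential rate Free applies instead.
Duty = £53,844.28 × 0% = £0.00.
Line 3 (03.47, Faros, 1,745 kg, £187,936.50):
Base rate for 03.47 is 14% + £3.94/kg.
Duty = £187,936.50 × 14% + 1,745 × £3.94 = £33,186.41.
Total = £76,349.12 + £0.00 + £33,186.41 = £109,535.53.

£109,535.53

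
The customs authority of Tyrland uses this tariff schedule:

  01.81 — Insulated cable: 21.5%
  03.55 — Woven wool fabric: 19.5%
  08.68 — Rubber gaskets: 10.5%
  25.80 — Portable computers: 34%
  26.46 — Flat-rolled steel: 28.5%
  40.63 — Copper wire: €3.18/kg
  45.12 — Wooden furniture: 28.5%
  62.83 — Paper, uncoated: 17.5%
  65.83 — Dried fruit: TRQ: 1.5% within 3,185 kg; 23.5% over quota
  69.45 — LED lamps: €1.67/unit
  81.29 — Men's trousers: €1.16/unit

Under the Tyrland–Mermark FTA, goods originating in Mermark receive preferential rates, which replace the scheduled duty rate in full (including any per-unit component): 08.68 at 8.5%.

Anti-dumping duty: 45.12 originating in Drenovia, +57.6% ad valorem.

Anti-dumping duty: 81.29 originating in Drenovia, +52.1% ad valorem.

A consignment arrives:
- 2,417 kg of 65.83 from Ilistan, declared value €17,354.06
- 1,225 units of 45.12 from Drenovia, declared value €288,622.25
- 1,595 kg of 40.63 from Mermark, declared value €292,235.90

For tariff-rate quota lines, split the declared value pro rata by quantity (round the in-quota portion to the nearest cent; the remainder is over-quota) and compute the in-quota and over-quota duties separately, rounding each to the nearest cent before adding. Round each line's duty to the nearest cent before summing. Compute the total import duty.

Line 1 (65.83, Ilistan, 2,417 kg, €17,354.06):
Code 65.83 is under a tariff-rate quota (threshold 3,185 kg). Quantity 2,417 kg is within the quota, so the in-quota rate 1.5% applies to the full value.
Duty = €17,354.06 × 1.5% = €260.31.
Line 2 (45.12, Drenovia, 1,225 units, €288,622.25):
Base rate for 45.12 is 28.5%.
Additional duty on 45.12 from Drenovia: +57.6%. Applied ad valorem rate: 28.5% + 57.6% = 86.1%.
Duty = €288,622.25 × 86.1% = €248,503.76.
Line 3 (40.63, Mermark, 1,595 kg, €292,235.90):
Base rate for 40.63 is €3.18/kg.
Origin Mermark is the FTA partner but 40.63 is not on the preference list; base rate stands.
Duty = 1,595 × €3.18 = €5,072.10.
Total = €260.31 + €248,503.76 + €5,072.10 = €253,836.17.

€253,836.17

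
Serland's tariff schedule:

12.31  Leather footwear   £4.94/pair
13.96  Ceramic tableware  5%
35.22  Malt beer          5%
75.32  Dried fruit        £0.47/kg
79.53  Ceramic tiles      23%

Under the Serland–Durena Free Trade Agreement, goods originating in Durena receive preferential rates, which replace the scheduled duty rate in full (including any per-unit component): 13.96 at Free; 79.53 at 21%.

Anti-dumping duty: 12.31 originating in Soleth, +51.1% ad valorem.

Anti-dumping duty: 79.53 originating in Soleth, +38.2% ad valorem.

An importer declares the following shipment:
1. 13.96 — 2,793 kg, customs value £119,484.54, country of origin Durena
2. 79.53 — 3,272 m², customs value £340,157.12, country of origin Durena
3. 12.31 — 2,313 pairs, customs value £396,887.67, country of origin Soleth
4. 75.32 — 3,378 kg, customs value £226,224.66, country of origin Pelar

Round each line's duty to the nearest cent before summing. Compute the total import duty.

£287,256.48

Line 1 (13.96, Durena, 2,793 kg, £119,484.54):
Base rate for 13.96 is 5%.
Origin Durena qualifies under the Serland–Durena agreement and 13.96 is covered: preferential rate Free applies instead.
Duty = £119,484.54 × 0% = £0.00.
Line 2 (79.53, Durena, 3,272 m², £340,157.12):
Base rate for 79.53 is 23%.
Origin Durena qualifies under the Serland–Durena agreement and 79.53 is covered: preferential rate 21% applies instead.
The additional-duty order on 79.53 targets Soleth, not Durena; it does not apply.
Duty = £340,157.12 × 21% = £71,433.00.
Line 3 (12.31, Soleth, 2,313 pairs, £396,887.67):
Base rate for 12.31 is £4.94/pair.
Additional duty on 12.31 from Soleth: +51.1% ad valorem. Applied ad valorem rate = 51.1%.
Duty = £396,887.67 × 51.1% + 2,313 × £4.94 = £214,235.82.
Line 4 (75.32, Pelar, 3,378 kg, £226,224.66):
Base rate for 75.32 is £0.47/kg.
Duty = 3,378 × £0.47 = £1,587.66.
Total = £0.00 + £71,433.00 + £214,235.82 + £1,587.66 = £287,256.48.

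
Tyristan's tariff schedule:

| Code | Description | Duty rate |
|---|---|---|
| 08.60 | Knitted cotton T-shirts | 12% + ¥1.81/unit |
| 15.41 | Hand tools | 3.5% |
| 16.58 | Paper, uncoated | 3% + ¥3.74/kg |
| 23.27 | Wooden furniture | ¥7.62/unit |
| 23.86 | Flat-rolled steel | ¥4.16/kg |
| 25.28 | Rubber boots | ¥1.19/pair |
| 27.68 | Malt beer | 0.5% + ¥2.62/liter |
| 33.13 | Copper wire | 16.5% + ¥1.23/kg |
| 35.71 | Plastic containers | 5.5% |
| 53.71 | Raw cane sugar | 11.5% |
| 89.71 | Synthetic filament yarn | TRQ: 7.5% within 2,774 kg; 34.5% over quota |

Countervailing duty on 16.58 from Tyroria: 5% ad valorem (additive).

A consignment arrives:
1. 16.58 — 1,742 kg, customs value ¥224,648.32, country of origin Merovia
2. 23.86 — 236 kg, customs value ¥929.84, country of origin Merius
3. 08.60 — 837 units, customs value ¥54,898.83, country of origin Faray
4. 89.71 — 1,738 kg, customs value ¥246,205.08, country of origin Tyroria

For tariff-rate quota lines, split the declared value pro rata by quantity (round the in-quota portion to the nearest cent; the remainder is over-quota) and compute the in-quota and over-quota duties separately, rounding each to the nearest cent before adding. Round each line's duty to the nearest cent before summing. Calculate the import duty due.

¥40,804.50

Line 1 (16.58, Merovia, 1,742 kg, ¥224,648.32):
Base rate for 16.58 is 3% + ¥3.74/kg.
The additional-duty order on 16.58 targets Tyroria, not Merovia; it does not apply.
Duty = ¥224,648.32 × 3% + 1,742 × ¥3.74 = ¥13,254.53.
Line 2 (23.86, Merius, 236 kg, ¥929.84):
Base rate for 23.86 is ¥4.16/kg.
Duty = 236 × ¥4.16 = ¥981.76.
Line 3 (08.60, Faray, 837 units, ¥54,898.83):
Base rate for 08.60 is 12% + ¥1.81/unit.
Duty = ¥54,898.83 × 12% + 837 × ¥1.81 = ¥8,102.83.
Line 4 (89.71, Tyroria, 1,738 kg, ¥246,205.08):
Code 89.71 is under a tariff-rate quota (threshold 2,774 kg). Quantity 1,738 kg is within the quota, so the in-quota rate 7.5% applies to the full value.
Duty = ¥246,205.08 × 7.5% = ¥18,465.38.
Total = ¥13,254.53 + ¥981.76 + ¥8,102.83 + ¥18,465.38 = ¥40,804.50.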